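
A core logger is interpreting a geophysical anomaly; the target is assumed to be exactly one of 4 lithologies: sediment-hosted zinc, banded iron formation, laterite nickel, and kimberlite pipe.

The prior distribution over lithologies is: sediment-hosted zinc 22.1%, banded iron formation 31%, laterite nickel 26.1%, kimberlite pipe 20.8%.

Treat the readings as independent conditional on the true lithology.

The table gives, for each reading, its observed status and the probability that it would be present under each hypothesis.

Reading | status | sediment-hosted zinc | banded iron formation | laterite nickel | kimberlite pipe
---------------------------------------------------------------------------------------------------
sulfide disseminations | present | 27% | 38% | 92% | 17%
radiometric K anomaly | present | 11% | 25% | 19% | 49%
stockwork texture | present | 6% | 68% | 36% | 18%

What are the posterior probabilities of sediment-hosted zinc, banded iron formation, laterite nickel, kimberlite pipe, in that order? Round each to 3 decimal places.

For each hypothesis, the unnormalized posterior weight is prior × product of the reading likelihoods:
  sediment-hosted zinc: 0.221 × 0.27 × 0.11 × 0.06 = 0.00039382
  banded iron formation: 0.310 × 0.38 × 0.25 × 0.68 = 0.020026
  laterite nickel: 0.261 × 0.92 × 0.19 × 0.36 = 0.016424
  kimberlite pipe: 0.208 × 0.17 × 0.49 × 0.18 = 0.0031188
Marginal likelihood of the evidence = 0.039963.
P(sediment-hosted zinc | evidence) = 0.00039382 / 0.039963 ≈ 0.010
P(banded iron formation | evidence) = 0.020026 / 0.039963 ≈ 0.501
P(laterite nickel | evidence) = 0.016424 / 0.039963 ≈ 0.411
P(kimberlite pipe | evidence) = 0.0031188 / 0.039963 ≈ 0.078

0.010, 0.501, 0.411, 0.078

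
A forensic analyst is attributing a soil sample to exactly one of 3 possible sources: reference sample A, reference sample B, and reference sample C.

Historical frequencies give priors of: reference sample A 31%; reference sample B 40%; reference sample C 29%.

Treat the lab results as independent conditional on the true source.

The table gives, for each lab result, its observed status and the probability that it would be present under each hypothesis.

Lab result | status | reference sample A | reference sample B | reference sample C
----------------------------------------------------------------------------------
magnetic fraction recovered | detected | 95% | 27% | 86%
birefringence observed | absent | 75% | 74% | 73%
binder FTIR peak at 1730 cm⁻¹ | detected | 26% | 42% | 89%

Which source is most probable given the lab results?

By Bayes' rule with conditional independence, the unnormalized weight for each hypothesis is prior × ∏ likelihoods (using 1 − P(present | H) for each absent lab result):
  reference sample A: 0.31 × 0.95 × (1 − 0.75) × 0.26 = 0.019142
  reference sample B: 0.40 × 0.27 × (1 − 0.74) × 0.42 = 0.011794
  reference sample C: 0.29 × 0.86 × (1 − 0.73) × 0.89 = 0.059931
Marginal likelihood of the evidence = 0.090867.
P(reference sample A | evidence) ≈ 0.019142 / 0.090867 ≈ 0.211
P(reference sample B | evidence) ≈ 0.011794 / 0.090867 ≈ 0.130
P(reference sample C | evidence) ≈ 0.059931 / 0.090867 ≈ 0.660
The largest is 0.660, so reference sample C is most probable.

reference sample C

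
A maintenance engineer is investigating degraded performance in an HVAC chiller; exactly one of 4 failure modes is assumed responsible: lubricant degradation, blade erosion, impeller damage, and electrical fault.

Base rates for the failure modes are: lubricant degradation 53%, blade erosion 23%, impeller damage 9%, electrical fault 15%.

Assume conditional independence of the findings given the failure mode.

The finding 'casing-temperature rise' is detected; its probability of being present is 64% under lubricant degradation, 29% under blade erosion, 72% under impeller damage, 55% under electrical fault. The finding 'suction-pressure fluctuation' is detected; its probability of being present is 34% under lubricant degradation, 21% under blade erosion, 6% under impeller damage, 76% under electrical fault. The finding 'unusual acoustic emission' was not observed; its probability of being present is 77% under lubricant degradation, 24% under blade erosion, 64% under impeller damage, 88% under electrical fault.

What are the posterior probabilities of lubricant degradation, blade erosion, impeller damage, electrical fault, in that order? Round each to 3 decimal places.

0.575, 0.231, 0.030, 0.163

By Bayes' rule with conditional independence, the unnormalized weight for each hypothesis is prior × ∏ likelihoods (using 1 − P(present | H) for each absent finding):
  lubricant degradation: 0.53 × 0.64 × 0.34 × (1 − 0.77) = 0.026525
  blade erosion: 0.23 × 0.29 × 0.21 × (1 − 0.24) = 0.010645
  impeller damage: 0.09 × 0.72 × 0.06 × (1 − 0.64) = 0.0013997
  electrical fault: 0.15 × 0.55 × 0.76 × (1 − 0.88) = 0.007524
Normalizing constant Z = 0.026525 + 0.010645 + 0.0013997 + 0.007524 = 0.046094.
P(lubricant degradation | evidence) = 0.026525 / 0.046094 ≈ 0.575
P(blade erosion | evidence) = 0.010645 / 0.046094 ≈ 0.231
P(impeller damage | evidence) = 0.0013997 / 0.046094 ≈ 0.030
P(electrical fault | evidence) = 0.007524 / 0.046094 ≈ 0.163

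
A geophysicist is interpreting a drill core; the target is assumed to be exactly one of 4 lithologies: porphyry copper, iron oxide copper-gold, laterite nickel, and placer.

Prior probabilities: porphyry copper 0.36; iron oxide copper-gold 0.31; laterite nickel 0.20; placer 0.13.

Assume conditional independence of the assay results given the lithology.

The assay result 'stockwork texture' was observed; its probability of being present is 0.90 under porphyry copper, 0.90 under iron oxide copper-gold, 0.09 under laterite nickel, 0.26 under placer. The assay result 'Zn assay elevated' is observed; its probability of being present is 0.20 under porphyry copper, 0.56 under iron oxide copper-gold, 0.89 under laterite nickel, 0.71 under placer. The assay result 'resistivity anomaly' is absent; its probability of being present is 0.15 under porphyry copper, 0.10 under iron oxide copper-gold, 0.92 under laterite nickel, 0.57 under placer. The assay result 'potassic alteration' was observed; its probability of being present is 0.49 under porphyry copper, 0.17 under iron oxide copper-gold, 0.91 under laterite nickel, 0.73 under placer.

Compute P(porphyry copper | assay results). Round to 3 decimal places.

By Bayes' rule with conditional independence, the unnormalized weight for each hypothesis is prior × ∏ likelihoods (using 1 − P(present | H) for each absent assay result):
  porphyry copper: 0.36 × 0.90 × 0.20 × (1 − 0.15) × 0.49 = 0.026989
  iron oxide copper-gold: 0.31 × 0.90 × 0.56 × (1 − 0.10) × 0.17 = 0.023905
  laterite nickel: 0.20 × 0.09 × 0.89 × (1 − 0.92) × 0.91 = 0.0011663
  placer: 0.13 × 0.26 × 0.71 × (1 − 0.57) × 0.73 = 0.007533
The unnormalized weights sum to 0.059593.
P(porphyry copper | evidence) = 0.026989 / 0.059593 ≈ 0.453.

0.453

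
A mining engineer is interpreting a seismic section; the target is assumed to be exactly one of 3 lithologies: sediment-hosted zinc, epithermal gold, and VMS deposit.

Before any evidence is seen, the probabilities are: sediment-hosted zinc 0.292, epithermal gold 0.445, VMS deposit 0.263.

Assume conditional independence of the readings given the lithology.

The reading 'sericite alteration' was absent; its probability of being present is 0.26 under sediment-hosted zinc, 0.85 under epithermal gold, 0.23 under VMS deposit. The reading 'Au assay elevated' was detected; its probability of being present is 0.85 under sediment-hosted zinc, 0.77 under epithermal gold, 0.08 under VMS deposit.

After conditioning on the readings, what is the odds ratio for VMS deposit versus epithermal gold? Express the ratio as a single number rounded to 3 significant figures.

Posterior odds equal prior odds times the likelihood ratio; only the two competing hypotheses matter (using 1 − P(present | H) for each absent reading).
  VMS deposit: 0.263 × (1 − 0.23) × 0.08 = 0.016201
  epithermal gold: 0.445 × (1 − 0.85) × 0.77 = 0.051398
Odds(VMS deposit : epithermal gold) = 0.016201 / 0.051398 ≈ 0.315.

0.315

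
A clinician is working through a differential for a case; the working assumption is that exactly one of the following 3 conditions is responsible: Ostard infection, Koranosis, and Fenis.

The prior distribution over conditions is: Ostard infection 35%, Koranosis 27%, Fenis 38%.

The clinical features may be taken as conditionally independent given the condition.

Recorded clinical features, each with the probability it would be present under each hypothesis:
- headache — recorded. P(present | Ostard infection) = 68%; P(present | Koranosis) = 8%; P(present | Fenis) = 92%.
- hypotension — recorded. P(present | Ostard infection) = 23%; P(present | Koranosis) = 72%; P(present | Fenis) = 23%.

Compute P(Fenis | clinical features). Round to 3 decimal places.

0.534

For each hypothesis, the unnormalized posterior weight is prior × product of the clinical feature likelihoods:
  Ostard infection: 0.35 × 0.68 × 0.23 = 0.05474
  Koranosis: 0.27 × 0.08 × 0.72 = 0.015552
  Fenis: 0.38 × 0.92 × 0.23 = 0.080408
Normalizing constant Z = 0.05474 + 0.015552 + 0.080408 = 0.1507.
P(Fenis | evidence) = 0.080408 / 0.1507 ≈ 0.534.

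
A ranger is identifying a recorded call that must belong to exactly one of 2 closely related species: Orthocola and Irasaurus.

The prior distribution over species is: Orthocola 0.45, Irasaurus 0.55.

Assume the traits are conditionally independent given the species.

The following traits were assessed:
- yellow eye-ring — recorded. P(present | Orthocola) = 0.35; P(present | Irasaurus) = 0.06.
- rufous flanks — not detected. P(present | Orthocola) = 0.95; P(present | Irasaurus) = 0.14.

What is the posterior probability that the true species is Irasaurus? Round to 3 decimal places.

0.783

By Bayes' rule with conditional independence, the unnormalized weight for each hypothesis is prior × ∏ likelihoods (using 1 − P(present | H) for each absent trait):
  Orthocola: 0.45 × 0.35 × (1 − 0.95) = 0.007875
  Irasaurus: 0.55 × 0.06 × (1 − 0.14) = 0.02838
Normalizing constant Z = 0.007875 + 0.02838 = 0.036255.
P(Irasaurus | evidence) = 0.02838 / 0.036255 ≈ 0.783.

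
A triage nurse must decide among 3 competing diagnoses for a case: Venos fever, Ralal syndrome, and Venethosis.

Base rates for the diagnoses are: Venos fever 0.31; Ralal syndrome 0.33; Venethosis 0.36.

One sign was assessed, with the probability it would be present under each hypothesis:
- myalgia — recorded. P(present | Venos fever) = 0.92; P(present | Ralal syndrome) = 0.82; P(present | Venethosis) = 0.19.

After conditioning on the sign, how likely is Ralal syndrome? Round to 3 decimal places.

0.434

For each hypothesis, the unnormalized posterior weight is prior × likelihood:
  Venos fever: 0.31 × 0.92 = 0.2852
  Ralal syndrome: 0.33 × 0.82 = 0.2706
  Venethosis: 0.36 × 0.19 = 0.0684
Marginal likelihood of the evidence = 0.6242.
P(Ralal syndrome | evidence) = 0.2706 / 0.6242 ≈ 0.434.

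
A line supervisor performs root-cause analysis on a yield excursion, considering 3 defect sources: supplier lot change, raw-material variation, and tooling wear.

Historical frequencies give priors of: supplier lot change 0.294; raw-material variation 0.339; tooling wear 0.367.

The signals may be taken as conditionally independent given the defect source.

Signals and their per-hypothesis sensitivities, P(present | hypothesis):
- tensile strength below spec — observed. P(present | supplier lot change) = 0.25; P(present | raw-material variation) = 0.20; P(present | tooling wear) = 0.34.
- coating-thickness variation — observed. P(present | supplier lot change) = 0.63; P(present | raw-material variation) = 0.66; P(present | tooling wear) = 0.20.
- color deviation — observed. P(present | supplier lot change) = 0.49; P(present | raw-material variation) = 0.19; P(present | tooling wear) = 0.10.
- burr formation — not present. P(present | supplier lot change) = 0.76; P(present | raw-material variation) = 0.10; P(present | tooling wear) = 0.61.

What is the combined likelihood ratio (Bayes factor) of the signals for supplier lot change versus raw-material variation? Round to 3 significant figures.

The Bayes factor is the ratio of the joint likelihoods of the signal pattern under the two hypotheses (using 1 − P(present | H) for each absent signal).
  supplier lot change: 0.25 × 0.63 × 0.49 × (1 − 0.76) = 0.018522
  raw-material variation: 0.20 × 0.66 × 0.19 × (1 − 0.10) = 0.022572
Bayes factor = 0.018522 / 0.022572 ≈ 0.821

0.821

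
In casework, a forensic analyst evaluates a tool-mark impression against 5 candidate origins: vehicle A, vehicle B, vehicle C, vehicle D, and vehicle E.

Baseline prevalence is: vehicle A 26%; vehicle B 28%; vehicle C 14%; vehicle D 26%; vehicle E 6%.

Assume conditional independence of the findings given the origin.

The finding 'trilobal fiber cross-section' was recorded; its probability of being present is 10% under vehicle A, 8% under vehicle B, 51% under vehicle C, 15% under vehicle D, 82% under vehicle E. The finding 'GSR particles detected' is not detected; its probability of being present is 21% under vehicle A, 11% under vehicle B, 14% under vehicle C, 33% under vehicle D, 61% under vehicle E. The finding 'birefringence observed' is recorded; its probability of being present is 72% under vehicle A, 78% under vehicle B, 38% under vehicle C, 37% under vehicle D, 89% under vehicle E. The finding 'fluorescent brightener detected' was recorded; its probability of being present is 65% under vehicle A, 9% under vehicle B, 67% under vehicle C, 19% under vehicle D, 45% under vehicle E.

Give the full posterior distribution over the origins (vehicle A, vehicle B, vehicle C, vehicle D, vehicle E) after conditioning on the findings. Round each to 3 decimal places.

Multiply each prior by the joint likelihood of the evidence pattern (using 1 − P(present | H) for each absent finding):
  vehicle A: 0.26 × 0.10 × (1 − 0.21) × 0.72 × 0.65 = 0.0096127
  vehicle B: 0.28 × 0.08 × (1 − 0.11) × 0.78 × 0.09 = 0.0013995
  vehicle C: 0.14 × 0.51 × (1 − 0.14) × 0.38 × 0.67 = 0.015633
  vehicle D: 0.26 × 0.15 × (1 − 0.33) × 0.37 × 0.19 = 0.0018369
  vehicle E: 0.06 × 0.82 × (1 − 0.61) × 0.89 × 0.45 = 0.0076848
The unnormalized weights sum to 0.036167.
P(vehicle A | evidence) = 0.0096127 / 0.036167 ≈ 0.266
P(vehicle B | evidence) = 0.0013995 / 0.036167 ≈ 0.039
P(vehicle C | evidence) = 0.015633 / 0.036167 ≈ 0.432
P(vehicle D | evidence) = 0.0018369 / 0.036167 ≈ 0.051
P(vehicle E | evidence) = 0.0076848 / 0.036167 ≈ 0.212

0.266, 0.039, 0.432, 0.051, 0.212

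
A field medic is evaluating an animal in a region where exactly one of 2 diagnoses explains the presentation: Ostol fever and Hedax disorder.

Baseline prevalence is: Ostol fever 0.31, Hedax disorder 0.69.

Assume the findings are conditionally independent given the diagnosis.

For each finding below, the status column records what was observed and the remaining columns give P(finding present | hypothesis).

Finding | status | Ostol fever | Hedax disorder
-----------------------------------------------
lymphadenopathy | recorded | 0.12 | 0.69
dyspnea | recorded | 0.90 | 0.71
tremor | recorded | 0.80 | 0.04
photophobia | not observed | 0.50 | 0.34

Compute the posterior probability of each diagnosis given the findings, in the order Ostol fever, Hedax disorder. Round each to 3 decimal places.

0.600, 0.400

By Bayes' rule with conditional independence, the unnormalized weight for each hypothesis is prior × ∏ likelihoods (using 1 − P(present | H) for each absent finding):
  Ostol fever: 0.31 × 0.12 × 0.90 × 0.80 × (1 − 0.50) = 0.013392
  Hedax disorder: 0.69 × 0.69 × 0.71 × 0.04 × (1 − 0.34) = 0.008924
Normalizing constant Z = 0.013392 + 0.008924 = 0.022316.
P(Ostol fever | evidence) = 0.013392 / 0.022316 ≈ 0.600
P(Hedax disorder | evidence) = 0.008924 / 0.022316 ≈ 0.400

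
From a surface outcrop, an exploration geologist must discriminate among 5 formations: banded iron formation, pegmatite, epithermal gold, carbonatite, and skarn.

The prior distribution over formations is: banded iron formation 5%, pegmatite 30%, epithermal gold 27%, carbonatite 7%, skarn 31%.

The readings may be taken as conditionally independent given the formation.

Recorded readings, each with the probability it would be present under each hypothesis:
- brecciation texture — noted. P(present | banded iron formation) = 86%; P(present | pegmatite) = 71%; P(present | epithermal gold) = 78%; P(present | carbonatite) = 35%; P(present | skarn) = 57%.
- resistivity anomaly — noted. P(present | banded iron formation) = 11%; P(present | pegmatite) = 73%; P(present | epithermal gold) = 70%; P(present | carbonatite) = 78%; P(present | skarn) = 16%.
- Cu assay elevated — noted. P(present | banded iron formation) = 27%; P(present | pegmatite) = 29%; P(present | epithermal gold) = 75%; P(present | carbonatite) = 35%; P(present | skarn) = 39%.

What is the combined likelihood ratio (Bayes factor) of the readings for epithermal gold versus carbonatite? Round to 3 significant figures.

The Bayes factor is the ratio of the joint likelihoods of the reading pattern under the two hypotheses.
  epithermal gold: 0.78 × 0.70 × 0.75 = 0.4095
  carbonatite: 0.35 × 0.78 × 0.35 = 0.09555
Bayes factor = 0.4095 / 0.09555 ≈ 4.29

4.29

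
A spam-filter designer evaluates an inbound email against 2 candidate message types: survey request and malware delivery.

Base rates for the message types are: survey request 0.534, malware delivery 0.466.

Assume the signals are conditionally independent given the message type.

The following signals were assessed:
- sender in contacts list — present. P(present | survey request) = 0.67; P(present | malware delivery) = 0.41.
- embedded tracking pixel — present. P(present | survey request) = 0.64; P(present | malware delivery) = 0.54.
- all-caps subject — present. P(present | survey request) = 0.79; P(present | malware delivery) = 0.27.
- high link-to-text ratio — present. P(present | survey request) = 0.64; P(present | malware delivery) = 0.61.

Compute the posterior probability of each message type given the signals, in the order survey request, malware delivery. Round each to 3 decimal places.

0.872, 0.128

For each hypothesis, the unnormalized posterior weight is prior × product of the signal likelihoods:
  survey request: 0.534 × 0.67 × 0.64 × 0.79 × 0.64 = 0.11577
  malware delivery: 0.466 × 0.41 × 0.54 × 0.27 × 0.61 = 0.016992
Marginal likelihood of the evidence = 0.13276.
P(survey request | evidence) = 0.11577 / 0.13276 ≈ 0.872
P(malware delivery | evidence) = 0.016992 / 0.13276 ≈ 0.128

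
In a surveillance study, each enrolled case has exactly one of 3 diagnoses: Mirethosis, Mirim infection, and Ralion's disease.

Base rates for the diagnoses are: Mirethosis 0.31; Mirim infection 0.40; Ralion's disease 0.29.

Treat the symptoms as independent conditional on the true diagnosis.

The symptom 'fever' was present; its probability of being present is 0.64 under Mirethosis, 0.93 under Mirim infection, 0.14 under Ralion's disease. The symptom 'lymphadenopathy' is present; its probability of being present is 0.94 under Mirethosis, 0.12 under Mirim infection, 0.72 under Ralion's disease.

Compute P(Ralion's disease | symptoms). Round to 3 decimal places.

By Bayes' rule with conditional independence, the unnormalized weight for each hypothesis is prior × ∏ likelihoods:
  Mirethosis: 0.31 × 0.64 × 0.94 = 0.1865
  Mirim infection: 0.40 × 0.93 × 0.12 = 0.04464
  Ralion's disease: 0.29 × 0.14 × 0.72 = 0.029232
The unnormalized weights sum to 0.26037.
P(Ralion's disease | evidence) = 0.029232 / 0.26037 ≈ 0.112.

0.112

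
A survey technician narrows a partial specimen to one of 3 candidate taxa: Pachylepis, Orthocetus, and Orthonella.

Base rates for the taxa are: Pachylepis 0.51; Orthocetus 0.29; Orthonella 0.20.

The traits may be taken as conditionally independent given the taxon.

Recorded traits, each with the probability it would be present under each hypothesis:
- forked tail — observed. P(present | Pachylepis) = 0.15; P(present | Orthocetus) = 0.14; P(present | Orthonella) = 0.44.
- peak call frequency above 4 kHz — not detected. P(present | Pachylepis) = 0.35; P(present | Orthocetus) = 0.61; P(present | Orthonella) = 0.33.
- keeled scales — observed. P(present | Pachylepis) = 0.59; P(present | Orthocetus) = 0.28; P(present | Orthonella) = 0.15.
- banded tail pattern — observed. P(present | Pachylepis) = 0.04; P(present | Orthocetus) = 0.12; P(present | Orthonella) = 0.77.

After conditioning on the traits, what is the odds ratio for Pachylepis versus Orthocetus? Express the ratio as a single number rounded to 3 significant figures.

2.21

Unnormalized posterior weight (prior times the trait likelihoods) for each of the two hypotheses (using 1 − P(present | H) for each absent trait):
  Pachylepis: 0.51 × 0.15 × (1 − 0.35) × 0.59 × 0.04 = 0.0011735
  Orthocetus: 0.29 × 0.14 × (1 − 0.61) × 0.28 × 0.12 = 0.00053202
Odds(Pachylepis : Orthocetus) = 0.0011735 / 0.00053202 ≈ 2.21.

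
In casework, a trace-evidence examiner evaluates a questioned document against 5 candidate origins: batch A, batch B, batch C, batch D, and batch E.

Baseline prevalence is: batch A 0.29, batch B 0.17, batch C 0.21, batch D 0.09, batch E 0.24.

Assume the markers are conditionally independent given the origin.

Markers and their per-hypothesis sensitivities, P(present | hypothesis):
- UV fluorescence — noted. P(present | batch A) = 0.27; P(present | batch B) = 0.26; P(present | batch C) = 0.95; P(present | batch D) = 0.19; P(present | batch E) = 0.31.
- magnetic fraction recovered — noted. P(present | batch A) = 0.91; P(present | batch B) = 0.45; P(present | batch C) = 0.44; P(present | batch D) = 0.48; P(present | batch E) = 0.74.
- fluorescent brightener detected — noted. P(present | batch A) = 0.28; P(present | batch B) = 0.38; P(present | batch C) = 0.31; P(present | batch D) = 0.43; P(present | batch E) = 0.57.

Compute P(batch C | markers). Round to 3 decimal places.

0.304

By Bayes' rule with conditional independence, the unnormalized weight for each hypothesis is prior × ∏ likelihoods:
  batch A: 0.29 × 0.27 × 0.91 × 0.28 = 0.019951
  batch B: 0.17 × 0.26 × 0.45 × 0.38 = 0.0075582
  batch C: 0.21 × 0.95 × 0.44 × 0.31 = 0.027212
  batch D: 0.09 × 0.19 × 0.48 × 0.43 = 0.0035294
  batch E: 0.24 × 0.31 × 0.74 × 0.57 = 0.031382
Normalizing constant Z = 0.019951 + 0.0075582 + 0.027212 + 0.0035294 + 0.031382 = 0.089632.
P(batch C | evidence) = 0.027212 / 0.089632 ≈ 0.304.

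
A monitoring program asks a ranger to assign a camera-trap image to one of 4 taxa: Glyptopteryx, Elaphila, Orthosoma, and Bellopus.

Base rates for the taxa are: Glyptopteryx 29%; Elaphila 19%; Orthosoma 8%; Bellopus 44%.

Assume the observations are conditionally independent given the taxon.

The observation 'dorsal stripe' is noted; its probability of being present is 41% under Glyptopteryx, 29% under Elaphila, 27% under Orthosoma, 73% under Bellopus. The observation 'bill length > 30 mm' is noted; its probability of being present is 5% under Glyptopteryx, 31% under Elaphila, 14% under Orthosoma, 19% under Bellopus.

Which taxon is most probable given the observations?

Bellopus

Multiply each prior by the joint likelihood of the evidence pattern:
  Glyptopteryx: 0.29 × 0.41 × 0.05 = 0.005945
  Elaphila: 0.19 × 0.29 × 0.31 = 0.017081
  Orthosoma: 0.08 × 0.27 × 0.14 = 0.003024
  Bellopus: 0.44 × 0.73 × 0.19 = 0.061028
Marginal likelihood of the evidence = 0.087078.
P(Glyptopteryx | evidence) ≈ 0.005945 / 0.087078 ≈ 0.068
P(Elaphila | evidence) ≈ 0.017081 / 0.087078 ≈ 0.196
P(Orthosoma | evidence) ≈ 0.003024 / 0.087078 ≈ 0.035
P(Bellopus | evidence) ≈ 0.061028 / 0.087078 ≈ 0.701
The largest is 0.701, so Bellopus is most probable.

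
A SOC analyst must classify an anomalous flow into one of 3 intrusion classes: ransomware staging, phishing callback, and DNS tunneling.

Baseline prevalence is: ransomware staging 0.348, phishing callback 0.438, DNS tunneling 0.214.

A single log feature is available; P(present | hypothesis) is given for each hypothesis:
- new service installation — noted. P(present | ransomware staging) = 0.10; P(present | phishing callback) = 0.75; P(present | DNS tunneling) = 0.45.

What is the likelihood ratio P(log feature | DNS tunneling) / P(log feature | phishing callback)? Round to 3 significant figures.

0.600

The Bayes factor is the ratio of the two likelihoods.
  DNS tunneling: 0.45
  phishing callback: 0.75
Bayes factor = 0.45 / 0.75 ≈ 0.600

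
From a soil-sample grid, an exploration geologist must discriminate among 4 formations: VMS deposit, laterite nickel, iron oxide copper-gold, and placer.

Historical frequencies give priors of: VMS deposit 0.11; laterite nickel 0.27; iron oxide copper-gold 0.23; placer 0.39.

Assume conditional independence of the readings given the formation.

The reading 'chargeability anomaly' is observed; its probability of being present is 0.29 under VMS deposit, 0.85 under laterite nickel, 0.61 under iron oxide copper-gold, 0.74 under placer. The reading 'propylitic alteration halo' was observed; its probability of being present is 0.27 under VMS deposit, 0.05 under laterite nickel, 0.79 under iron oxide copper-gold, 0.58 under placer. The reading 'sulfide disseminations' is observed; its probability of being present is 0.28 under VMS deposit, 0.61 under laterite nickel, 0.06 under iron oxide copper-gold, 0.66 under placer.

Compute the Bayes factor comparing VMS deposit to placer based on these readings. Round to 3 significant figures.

0.0774

Take the product of per-reading likelihoods under each hypothesis, then divide.
  VMS deposit: 0.29 × 0.27 × 0.28 = 0.021924
  placer: 0.74 × 0.58 × 0.66 = 0.28327
Bayes factor = 0.021924 / 0.28327 ≈ 0.0774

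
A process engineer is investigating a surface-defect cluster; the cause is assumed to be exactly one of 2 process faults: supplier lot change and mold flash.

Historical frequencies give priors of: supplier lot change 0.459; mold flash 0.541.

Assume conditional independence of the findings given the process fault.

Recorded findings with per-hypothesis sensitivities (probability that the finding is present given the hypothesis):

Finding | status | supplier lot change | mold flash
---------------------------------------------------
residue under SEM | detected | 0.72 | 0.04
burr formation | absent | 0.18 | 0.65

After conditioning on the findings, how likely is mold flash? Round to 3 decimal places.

For each hypothesis, the unnormalized posterior weight is prior × product of the finding likelihoods (using 1 − P(present | H) for each absent finding):
  supplier lot change: 0.459 × 0.72 × (1 − 0.18) = 0.27099
  mold flash: 0.541 × 0.04 × (1 − 0.65) = 0.007574
Marginal likelihood of the evidence = 0.27857.
P(mold flash | evidence) = 0.007574 / 0.27857 ≈ 0.027.

0.027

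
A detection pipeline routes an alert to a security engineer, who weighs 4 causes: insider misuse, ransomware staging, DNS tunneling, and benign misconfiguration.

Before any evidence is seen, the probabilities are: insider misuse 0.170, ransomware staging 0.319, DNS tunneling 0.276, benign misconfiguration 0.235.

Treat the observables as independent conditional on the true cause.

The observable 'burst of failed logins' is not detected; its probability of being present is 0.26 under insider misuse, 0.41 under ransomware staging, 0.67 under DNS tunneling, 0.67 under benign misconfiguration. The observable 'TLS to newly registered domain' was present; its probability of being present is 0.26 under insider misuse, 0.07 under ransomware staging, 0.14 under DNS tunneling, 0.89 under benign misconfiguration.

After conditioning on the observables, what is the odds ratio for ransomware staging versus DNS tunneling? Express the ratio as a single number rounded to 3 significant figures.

The normalizing constant cancels in an odds ratio, so compute prior × likelihood for the two hypotheses only (using 1 − P(present | H) for each absent observable):
  ransomware staging: 0.319 × (1 − 0.41) × 0.07 = 0.013175
  DNS tunneling: 0.276 × (1 − 0.67) × 0.14 = 0.012751
Posterior odds = 0.013175 / 0.012751 ≈ 1.03.

1.03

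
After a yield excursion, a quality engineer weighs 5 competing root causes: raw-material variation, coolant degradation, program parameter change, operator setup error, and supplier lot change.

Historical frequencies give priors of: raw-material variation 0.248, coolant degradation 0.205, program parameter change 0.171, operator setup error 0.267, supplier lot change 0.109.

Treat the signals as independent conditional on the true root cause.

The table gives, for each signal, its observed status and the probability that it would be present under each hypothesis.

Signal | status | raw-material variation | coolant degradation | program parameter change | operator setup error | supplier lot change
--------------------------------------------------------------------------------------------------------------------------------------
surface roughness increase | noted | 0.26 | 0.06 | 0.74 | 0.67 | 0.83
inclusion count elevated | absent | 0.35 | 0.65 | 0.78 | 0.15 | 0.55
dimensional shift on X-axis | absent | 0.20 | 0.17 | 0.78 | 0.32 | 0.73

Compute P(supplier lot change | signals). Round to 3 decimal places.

0.070

By Bayes' rule with conditional independence, the unnormalized weight for each hypothesis is prior × ∏ likelihoods (using 1 − P(present | H) for each absent signal):
  raw-material variation: 0.248 × 0.26 × (1 − 0.35) × (1 − 0.20) = 0.03353
  coolant degradation: 0.205 × 0.06 × (1 − 0.65) × (1 − 0.17) = 0.0035731
  program parameter change: 0.171 × 0.74 × (1 − 0.78) × (1 − 0.78) = 0.0061245
  operator setup error: 0.267 × 0.67 × (1 − 0.15) × (1 − 0.32) = 0.1034
  supplier lot change: 0.109 × 0.83 × (1 − 0.55) × (1 − 0.73) = 0.010992
Normalizing constant Z = 0.03353 + 0.0035731 + 0.0061245 + 0.1034 + 0.010992 = 0.15762.
P(supplier lot change | evidence) = 0.010992 / 0.15762 ≈ 0.070.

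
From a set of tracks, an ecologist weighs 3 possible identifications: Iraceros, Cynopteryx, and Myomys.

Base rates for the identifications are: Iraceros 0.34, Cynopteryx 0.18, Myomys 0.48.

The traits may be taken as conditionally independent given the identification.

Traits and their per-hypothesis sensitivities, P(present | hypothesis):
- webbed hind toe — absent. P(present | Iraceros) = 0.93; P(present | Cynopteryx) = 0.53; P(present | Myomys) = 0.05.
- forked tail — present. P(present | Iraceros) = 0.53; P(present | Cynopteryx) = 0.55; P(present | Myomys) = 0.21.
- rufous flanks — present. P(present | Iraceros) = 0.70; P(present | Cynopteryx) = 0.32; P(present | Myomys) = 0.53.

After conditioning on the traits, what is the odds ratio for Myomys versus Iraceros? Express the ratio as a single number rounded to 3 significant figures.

The normalizing constant cancels in an odds ratio, so compute prior × likelihood for the two hypotheses only (using 1 − P(present | H) for each absent trait):
  Myomys: 0.48 × (1 − 0.05) × 0.21 × 0.53 = 0.050753
  Iraceros: 0.34 × (1 − 0.93) × 0.53 × 0.70 = 0.0088298
Posterior odds = 0.050753 / 0.0088298 ≈ 5.75.

5.75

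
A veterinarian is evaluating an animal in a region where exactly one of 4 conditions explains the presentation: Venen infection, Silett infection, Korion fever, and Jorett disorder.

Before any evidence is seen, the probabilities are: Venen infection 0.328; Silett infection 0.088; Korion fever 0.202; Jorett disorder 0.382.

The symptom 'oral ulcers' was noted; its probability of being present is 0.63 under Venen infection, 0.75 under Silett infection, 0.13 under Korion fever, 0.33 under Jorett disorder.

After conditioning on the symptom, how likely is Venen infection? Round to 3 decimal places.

0.486

By Bayes' rule, the unnormalized weight for each hypothesis is prior × likelihood:
  Venen infection: 0.328 × 0.63 = 0.20664
  Silett infection: 0.088 × 0.75 = 0.066
  Korion fever: 0.202 × 0.13 = 0.02626
  Jorett disorder: 0.382 × 0.33 = 0.12606
The unnormalized weights sum to 0.42496.
P(Venen infection | evidence) = 0.20664 / 0.42496 ≈ 0.486.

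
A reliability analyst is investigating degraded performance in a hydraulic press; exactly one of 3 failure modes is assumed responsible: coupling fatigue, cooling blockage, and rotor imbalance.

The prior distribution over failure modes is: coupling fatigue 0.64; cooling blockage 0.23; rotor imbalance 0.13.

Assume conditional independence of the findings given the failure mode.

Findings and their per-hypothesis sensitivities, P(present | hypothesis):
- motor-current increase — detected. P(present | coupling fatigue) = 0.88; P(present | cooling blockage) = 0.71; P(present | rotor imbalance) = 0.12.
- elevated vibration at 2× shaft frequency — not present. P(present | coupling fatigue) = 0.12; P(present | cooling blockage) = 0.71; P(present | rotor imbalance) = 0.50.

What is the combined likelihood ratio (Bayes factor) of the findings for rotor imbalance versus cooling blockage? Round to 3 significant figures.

0.291

Take the product of per-finding likelihoods under each hypothesis (using 1 − P(present | H) for each absent finding), then divide.
  rotor imbalance: 0.12 × (1 − 0.50) = 0.06
  cooling blockage: 0.71 × (1 − 0.71) = 0.2059
Bayes factor = 0.06 / 0.2059 ≈ 0.291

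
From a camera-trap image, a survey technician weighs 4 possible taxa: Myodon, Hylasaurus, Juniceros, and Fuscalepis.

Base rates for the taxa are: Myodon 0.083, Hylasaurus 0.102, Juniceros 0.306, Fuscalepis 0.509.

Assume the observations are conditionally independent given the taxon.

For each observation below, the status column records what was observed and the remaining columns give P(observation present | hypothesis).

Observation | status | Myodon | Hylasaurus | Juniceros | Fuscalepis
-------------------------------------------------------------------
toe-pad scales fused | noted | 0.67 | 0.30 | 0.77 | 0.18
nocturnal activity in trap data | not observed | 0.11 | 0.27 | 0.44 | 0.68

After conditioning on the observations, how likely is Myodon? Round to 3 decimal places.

0.212

By Bayes' rule with conditional independence, the unnormalized weight for each hypothesis is prior × ∏ likelihoods (using 1 − P(present | H) for each absent observation):
  Myodon: 0.083 × 0.67 × (1 − 0.11) = 0.049493
  Hylasaurus: 0.102 × 0.30 × (1 − 0.27) = 0.022338
  Juniceros: 0.306 × 0.77 × (1 − 0.44) = 0.13195
  Fuscalepis: 0.509 × 0.18 × (1 − 0.68) = 0.029318
Marginal likelihood of the evidence = 0.2331.
P(Myodon | evidence) = 0.049493 / 0.2331 ≈ 0.212.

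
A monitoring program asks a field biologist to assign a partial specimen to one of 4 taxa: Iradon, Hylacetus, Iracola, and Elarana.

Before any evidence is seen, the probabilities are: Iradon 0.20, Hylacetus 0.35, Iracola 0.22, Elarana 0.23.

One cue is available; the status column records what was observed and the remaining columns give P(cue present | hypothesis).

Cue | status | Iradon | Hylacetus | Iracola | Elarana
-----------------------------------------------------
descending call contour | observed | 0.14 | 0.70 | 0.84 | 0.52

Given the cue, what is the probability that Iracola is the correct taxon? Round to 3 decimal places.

0.320

By Bayes' rule, the unnormalized weight for each hypothesis is prior × likelihood:
  Iradon: 0.20 × 0.14 = 0.028
  Hylacetus: 0.35 × 0.70 = 0.245
  Iracola: 0.22 × 0.84 = 0.1848
  Elarana: 0.23 × 0.52 = 0.1196
Marginal likelihood of the evidence = 0.5774.
P(Iracola | evidence) = 0.1848 / 0.5774 ≈ 0.320.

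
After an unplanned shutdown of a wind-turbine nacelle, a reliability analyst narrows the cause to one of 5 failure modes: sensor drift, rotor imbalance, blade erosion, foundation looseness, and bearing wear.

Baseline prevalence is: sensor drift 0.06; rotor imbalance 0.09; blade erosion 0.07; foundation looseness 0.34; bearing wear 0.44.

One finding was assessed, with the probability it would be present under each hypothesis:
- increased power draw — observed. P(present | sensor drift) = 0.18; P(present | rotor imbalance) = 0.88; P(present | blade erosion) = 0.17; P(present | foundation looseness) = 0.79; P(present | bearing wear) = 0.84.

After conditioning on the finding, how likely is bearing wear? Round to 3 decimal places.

By Bayes' rule, the unnormalized weight for each hypothesis is prior × likelihood:
  sensor drift: 0.06 × 0.18 = 0.0108
  rotor imbalance: 0.09 × 0.88 = 0.0792
  blade erosion: 0.07 × 0.17 = 0.0119
  foundation looseness: 0.34 × 0.79 = 0.2686
  bearing wear: 0.44 × 0.84 = 0.3696
Marginal likelihood of the evidence = 0.7401.
P(bearing wear | evidence) = 0.3696 / 0.7401 ≈ 0.499.

0.499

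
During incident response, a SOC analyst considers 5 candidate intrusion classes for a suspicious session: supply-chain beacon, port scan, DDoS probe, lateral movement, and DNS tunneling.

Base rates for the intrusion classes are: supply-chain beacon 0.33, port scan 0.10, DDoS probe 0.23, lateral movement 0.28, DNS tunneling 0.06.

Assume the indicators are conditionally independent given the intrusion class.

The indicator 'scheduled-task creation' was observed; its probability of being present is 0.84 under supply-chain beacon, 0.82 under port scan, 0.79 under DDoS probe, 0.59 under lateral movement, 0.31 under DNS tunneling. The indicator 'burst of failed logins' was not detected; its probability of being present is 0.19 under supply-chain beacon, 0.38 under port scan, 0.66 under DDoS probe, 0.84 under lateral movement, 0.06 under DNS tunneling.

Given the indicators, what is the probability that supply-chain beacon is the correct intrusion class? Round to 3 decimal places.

0.589

By Bayes' rule with conditional independence, the unnormalized weight for each hypothesis is prior × ∏ likelihoods (using 1 − P(present | H) for each absent indicator):
  supply-chain beacon: 0.33 × 0.84 × (1 − 0.19) = 0.22453
  port scan: 0.10 × 0.82 × (1 − 0.38) = 0.05084
  DDoS probe: 0.23 × 0.79 × (1 − 0.66) = 0.061778
  lateral movement: 0.28 × 0.59 × (1 − 0.84) = 0.026432
  DNS tunneling: 0.06 × 0.31 × (1 − 0.06) = 0.017484
Normalizing constant Z = 0.22453 + 0.05084 + 0.061778 + 0.026432 + 0.017484 = 0.38107.
P(supply-chain beacon | evidence) = 0.22453 / 0.38107 ≈ 0.589.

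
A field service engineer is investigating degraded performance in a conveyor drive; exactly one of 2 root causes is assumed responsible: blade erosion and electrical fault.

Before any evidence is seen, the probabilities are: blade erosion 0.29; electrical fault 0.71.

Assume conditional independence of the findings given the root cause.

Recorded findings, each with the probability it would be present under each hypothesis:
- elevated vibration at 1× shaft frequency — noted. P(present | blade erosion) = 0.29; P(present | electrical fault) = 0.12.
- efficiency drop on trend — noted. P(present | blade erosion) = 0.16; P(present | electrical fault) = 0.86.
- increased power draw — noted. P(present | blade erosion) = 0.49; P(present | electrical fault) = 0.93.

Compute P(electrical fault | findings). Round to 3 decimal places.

0.912

Multiply each prior by the joint likelihood of the evidence pattern:
  blade erosion: 0.29 × 0.29 × 0.16 × 0.49 = 0.0065934
  electrical fault: 0.71 × 0.12 × 0.86 × 0.93 = 0.068143
Normalizing constant Z = 0.0065934 + 0.068143 = 0.074736.
P(electrical fault | evidence) = 0.068143 / 0.074736 ≈ 0.912.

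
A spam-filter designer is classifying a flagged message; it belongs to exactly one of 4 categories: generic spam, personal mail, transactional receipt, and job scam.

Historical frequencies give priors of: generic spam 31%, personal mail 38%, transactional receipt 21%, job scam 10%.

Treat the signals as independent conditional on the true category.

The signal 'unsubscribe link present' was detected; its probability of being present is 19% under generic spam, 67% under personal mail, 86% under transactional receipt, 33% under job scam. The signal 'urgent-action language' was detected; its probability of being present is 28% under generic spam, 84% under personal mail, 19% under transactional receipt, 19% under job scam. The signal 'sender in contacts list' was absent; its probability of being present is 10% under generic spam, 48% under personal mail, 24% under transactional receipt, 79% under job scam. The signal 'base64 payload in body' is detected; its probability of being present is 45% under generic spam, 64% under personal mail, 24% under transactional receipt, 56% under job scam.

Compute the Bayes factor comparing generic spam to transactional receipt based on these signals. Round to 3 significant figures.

Take the product of per-signal likelihoods under each hypothesis (using 1 − P(present | H) for each absent signal), then divide.
  generic spam: 0.19 × 0.28 × (1 − 0.10) × 0.45 = 0.021546
  transactional receipt: 0.86 × 0.19 × (1 − 0.24) × 0.24 = 0.029804
Bayes factor = 0.021546 / 0.029804 ≈ 0.723

0.723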